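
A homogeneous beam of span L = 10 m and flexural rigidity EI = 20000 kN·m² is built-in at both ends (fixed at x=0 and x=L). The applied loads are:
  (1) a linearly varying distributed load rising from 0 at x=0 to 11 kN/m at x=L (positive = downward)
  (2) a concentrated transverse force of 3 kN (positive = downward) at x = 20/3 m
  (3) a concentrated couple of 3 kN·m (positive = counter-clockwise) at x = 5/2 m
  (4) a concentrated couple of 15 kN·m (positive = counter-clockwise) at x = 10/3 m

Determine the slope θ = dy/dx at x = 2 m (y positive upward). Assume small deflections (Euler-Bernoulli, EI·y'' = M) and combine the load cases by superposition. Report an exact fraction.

Load 1 — triangular load w₀=11 kN/m (0→w₀ over full span):
  θ_1 = -w₀(2x(L-x)(L-2x)(x+2L)+x²(L-x)²)/(120LEI) = -11·(2·2·(10-2)·(10-2·2)·(2+2·10)+2²·(10-2)²)/(120·10·20000) = -77/37500 rad
Load 2 — point force P=3 kN at a=20/3 m (b=L-a=10/3):
  θ_2 = -Pb²x(2aL-(3a+b)x)/(2L³EI)  [x≤a] = -3·(10/3)²·2·(2·(20/3)·10-(3·(20/3)+(10/3))·2)/(2·10³·20000) = -13/90000 rad
Load 3 — applied couple M₀=3 kN·m at a=5/2 m (b=L-a=15/2):
  θ_3 = (R_Ax²/2 - M_Ax)/EI  [x≤a] with R_A=27/80, M_A=-9/16 = ((27/80)·2²/2 - (-9/16)·2)/20000 = 9/100000 rad
Load 4 — applied couple M₀=15 kN·m at a=10/3 m (b=L-a=20/3):
  θ_4 = (R_Ax²/2 - M_Ax)/EI  [x≤a] with R_A=2, M_A=0 = (2·2²/2 - 0·2)/20000 = 1/5000 rad
Superposition: θ = Σ θ_i = -1717/900000 rad ≈ -0.001908 rad

θ(2) = -1717/900000 rad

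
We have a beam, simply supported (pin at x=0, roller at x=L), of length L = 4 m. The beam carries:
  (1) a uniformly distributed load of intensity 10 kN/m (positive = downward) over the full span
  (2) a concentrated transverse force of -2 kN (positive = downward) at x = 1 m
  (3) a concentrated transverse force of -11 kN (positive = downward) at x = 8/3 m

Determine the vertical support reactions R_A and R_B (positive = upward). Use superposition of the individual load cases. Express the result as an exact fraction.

R_A = 89/6 kN, R_B = 73/6 kN

Load 1 — uniform load w=10 kN/m over full span:
  R_A = wL/2 = 10·4/2 = 20 kN
  R_B = wL/2 = 10·4/2 = 20 kN
Load 2 — point force P=-2 kN at a=1 m (b=L-a=3):
  R_A = Pb/L = (-2)·3/4 = -3/2 kN
  R_B = Pa/L = (-2)·1/4 = -1/2 kN
Load 3 — point force P=-11 kN at a=8/3 m (b=L-a=4/3):
  R_A = Pb/L = (-11)·(4/3)/4 = -11/3 kN
  R_B = Pa/L = (-11)·(8/3)/4 = -22/3 kN
Superposition: R_A = 89/6 kN, R_B = 73/6 kN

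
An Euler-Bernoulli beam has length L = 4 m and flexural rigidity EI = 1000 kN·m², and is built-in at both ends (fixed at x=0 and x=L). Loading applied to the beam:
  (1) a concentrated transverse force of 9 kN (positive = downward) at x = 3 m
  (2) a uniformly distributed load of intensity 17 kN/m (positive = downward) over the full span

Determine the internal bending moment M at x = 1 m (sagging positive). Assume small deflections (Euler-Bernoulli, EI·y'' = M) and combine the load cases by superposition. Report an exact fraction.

M(1) = 245/96 kN·m

Load 1 — point force P=9 kN at a=3 m (b=L-a=1):
  M_1 = Pb²(3a+b)x/L³ - Pab²/L²  [x≤a] = 9·1²·(3·3+1)·1/4³ - 9·3·1²/4² = -9/32 kN·m
Load 2 — uniform load w=17 kN/m over full span:
  M_2 = wLx/2 - wL²/12 - wx²/2 = 17·4·1/2 - 17·4²/12 - 17·1²/2 = 17/6 kN·m
Superposition: M = Σ M_i = 245/96 kN·m ≈ 2.552083 kN·m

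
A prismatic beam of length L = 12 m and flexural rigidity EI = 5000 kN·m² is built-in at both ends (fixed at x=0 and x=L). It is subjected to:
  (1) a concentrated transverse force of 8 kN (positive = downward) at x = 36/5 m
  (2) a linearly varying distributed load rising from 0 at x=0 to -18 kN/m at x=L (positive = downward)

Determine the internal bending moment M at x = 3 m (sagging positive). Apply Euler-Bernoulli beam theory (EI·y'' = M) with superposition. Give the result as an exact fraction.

M(3) = -2409/500 kN·m

Load 1 — point force P=8 kN at a=36/5 m (b=L-a=24/5):
  M_1 = Pb²(3a+b)x/L³ - Pab²/L²  [x≤a] = 8·(24/5)²·(3·(36/5)+(24/5))·3/12³ - 8·(36/5)·(24/5)²/12² = -96/125 kN·m
Load 2 — triangular load w₀=-18 kN/m (0→w₀ over full span):
  M_2 = 3w₀Lx/20 - w₀L²/30 - w₀x³/(6L) = 3·(-18)·12·3/20 - (-18)·12²/30 - (-18)·3³/(6·12) = -81/20 kN·m
Superposition: M = Σ M_i = -2409/500 kN·m ≈ -4.818000 kN·m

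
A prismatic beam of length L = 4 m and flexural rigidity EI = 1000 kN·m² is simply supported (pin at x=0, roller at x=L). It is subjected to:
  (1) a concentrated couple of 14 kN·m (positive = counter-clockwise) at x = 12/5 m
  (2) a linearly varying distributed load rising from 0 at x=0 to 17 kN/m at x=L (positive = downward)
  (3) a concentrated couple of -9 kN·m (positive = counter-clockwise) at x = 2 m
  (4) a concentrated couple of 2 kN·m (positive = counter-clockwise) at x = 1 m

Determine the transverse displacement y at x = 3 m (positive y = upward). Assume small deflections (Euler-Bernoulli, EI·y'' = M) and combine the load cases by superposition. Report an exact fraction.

y(3) = -54067/2400000 m

Load 1 — applied couple M₀=14 kN·m at a=12/5 m (b=L-a=8/5):
  y_1 = (M₀x³/(6L)-M₀(x-a)²/2+C₁x)/EI  [x>a] with C₁=M₀(3b²-L²)/(6L)=-364/75 = (14·3³/(6·4)-14·(3-(12/5))²/2+(-364/75)·3)/1000 = -133/100000 m
Load 2 — triangular load w₀=17 kN/m (0→w₀ over full span):
  y_2 = -w₀x(7L⁴-10L²x²+3x⁴)/(360LEI) = -17·3·(7·4⁴-10·4²·3²+3·3⁴)/(360·4·1000) = -2023/96000 m
Load 3 — applied couple M₀=-9 kN·m at a=2 m (b=L-a=2):
  y_3 = (M₀x³/(6L)-M₀(x-a)²/2+C₁x)/EI  [x>a] with C₁=M₀(3b²-L²)/(6L)=3/2 = ((-9)·3³/(6·4)-(-9)·(3-2)²/2+(3/2)·3)/1000 = -9/8000 m
Load 4 — applied couple M₀=2 kN·m at a=1 m (b=L-a=3):
  y_4 = (M₀x³/(6L)-M₀(x-a)²/2+C₁x)/EI  [x>a] with C₁=M₀(3b²-L²)/(6L)=11/12 = (2·3³/(6·4)-2·(3-1)²/2+(11/12)·3)/1000 = 1/1000 m
Superposition: y = Σ y_i = -54067/2400000 m ≈ -0.022528 m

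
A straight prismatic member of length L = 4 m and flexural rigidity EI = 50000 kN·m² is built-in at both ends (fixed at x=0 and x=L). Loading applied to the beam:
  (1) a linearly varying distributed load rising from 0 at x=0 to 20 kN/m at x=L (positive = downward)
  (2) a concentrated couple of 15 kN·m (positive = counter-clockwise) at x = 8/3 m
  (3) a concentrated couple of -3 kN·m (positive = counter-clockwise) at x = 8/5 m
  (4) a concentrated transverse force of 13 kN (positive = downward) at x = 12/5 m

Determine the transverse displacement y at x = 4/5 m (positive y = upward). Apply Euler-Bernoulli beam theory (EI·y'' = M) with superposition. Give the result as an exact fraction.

Load 1 — triangular load w₀=20 kN/m (0→w₀ over full span):
  y_1 = -w₀x²(L-x)²(x+2L)/(120LEI) = -20·(4/5)²·(4-(4/5))²·((4/5)+2·4)/(120·4·50000) = -1408/29296875 m
Load 2 — applied couple M₀=15 kN·m at a=8/3 m (b=L-a=4/3):
  y_2 = (R_Ax³/6 - M_Ax²/2)/EI  [x≤a] with R_A=5, M_A=5 = (5·(4/5)³/6 - 5·(4/5)²/2)/50000 = -11/468750 m
Load 3 — applied couple M₀=-3 kN·m at a=8/5 m (b=L-a=12/5):
  y_3 = (R_Ax³/6 - M_Ax²/2)/EI  [x≤a] with R_A=-27/25, M_A=-9/25 = ((-27/25)·(4/5)³/6 - (-9/25)·(4/5)²/2)/50000 = 9/19531250 m
Load 4 — point force P=13 kN at a=12/5 m (b=L-a=8/5):
  y_4 = -Pb²x²(3aL-(3a+b)x)/(6L³EI)  [x≤a] = -13·(8/5)²·(4/5)²·(3·(12/5)·4-(3·(12/5)+(8/5))·(4/5))/(6·4³·50000) = -3536/146484375 m
Superposition: y = Σ y_i = -13946/146484375 m ≈ -0.000095 m

y(4/5) = -13946/146484375 m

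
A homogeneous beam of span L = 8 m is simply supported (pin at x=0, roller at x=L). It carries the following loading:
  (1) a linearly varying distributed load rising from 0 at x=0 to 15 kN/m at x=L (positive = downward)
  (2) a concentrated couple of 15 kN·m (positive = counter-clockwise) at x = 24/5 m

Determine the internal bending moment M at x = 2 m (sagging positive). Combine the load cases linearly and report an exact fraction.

M(2) = 165/4 kN·m

Load 1 — triangular load w₀=15 kN/m (0→w₀ over full span):
  M_1 = w₀Lx/6 - w₀x³/(6L) = 15·8·2/6 - 15·2³/(6·8) = 75/2 kN·m
Load 2 — applied couple M₀=15 kN·m at a=24/5 m (b=L-a=16/5):
  M_2 = M₀x/L  [x≤a] = 15·2/8 = 15/4 kN·m
Superposition: M = Σ M_i = 165/4 kN·m ≈ 41.250000 kN·m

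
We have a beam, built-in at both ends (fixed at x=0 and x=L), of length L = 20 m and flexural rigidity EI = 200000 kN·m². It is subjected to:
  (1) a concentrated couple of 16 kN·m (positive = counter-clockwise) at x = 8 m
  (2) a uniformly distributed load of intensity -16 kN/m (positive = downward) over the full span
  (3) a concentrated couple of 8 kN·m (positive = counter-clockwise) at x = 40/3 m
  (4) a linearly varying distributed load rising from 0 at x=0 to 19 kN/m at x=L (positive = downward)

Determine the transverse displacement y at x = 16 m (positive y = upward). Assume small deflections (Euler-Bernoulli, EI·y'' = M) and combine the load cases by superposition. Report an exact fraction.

y(16) = 16484/3515625 m

Load 1 — applied couple M₀=16 kN·m at a=8 m (b=L-a=12):
  y_1 = (R_Ax³/6 - M_Ax²/2 - M₀(x-a)²/2)/EI  [x>a] with R_A=144/125, M_A=48/25 = ((144/125)·16³/6 - (48/25)·16²/2 - 16·(16-8)²/2)/200000 = 56/390625 m
Load 2 — uniform load w=-16 kN/m over full span:
  y_2 = -wx²(L-x)²/(24EI) = -(-16)·16²·(20-16)²/(24·200000) = 128/9375 m
Load 3 — applied couple M₀=8 kN·m at a=40/3 m (b=L-a=20/3):
  y_3 = (R_Ax³/6 - M_Ax²/2 - M₀(x-a)²/2)/EI  [x>a] with R_A=8/15, M_A=8/3 = ((8/15)·16³/6 - (8/3)·16²/2 - 8·(16-(40/3))²/2)/200000 = -4/140625 m
Load 4 — triangular load w₀=19 kN/m (0→w₀ over full span):
  y_4 = -w₀x²(L-x)²(x+2L)/(120LEI) = -19·16²·(20-16)²·(16+2·20)/(120·20·200000) = -2128/234375 m
Superposition: y = Σ y_i = 16484/3515625 m ≈ 0.004689 m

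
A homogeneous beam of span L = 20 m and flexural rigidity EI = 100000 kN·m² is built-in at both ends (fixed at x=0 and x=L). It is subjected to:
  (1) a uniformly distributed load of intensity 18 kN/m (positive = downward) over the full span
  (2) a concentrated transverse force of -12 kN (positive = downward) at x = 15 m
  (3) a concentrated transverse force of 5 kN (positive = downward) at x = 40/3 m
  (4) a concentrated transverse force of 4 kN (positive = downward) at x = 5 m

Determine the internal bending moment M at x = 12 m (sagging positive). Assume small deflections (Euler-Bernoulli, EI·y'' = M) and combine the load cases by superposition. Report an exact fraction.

Load 1 — uniform load w=18 kN/m over full span:
  M_1 = wLx/2 - wL²/12 - wx²/2 = 18·20·12/2 - 18·20²/12 - 18·12²/2 = 264 kN·m
Load 2 — point force P=-12 kN at a=15 m (b=L-a=5):
  M_2 = Pb²(3a+b)x/L³ - Pab²/L²  [x≤a] = (-12)·5²·(3·15+5)·12/20³ - (-12)·15·5²/20² = -45/4 kN·m
Load 3 — point force P=5 kN at a=40/3 m (b=L-a=20/3):
  M_3 = Pb²(3a+b)x/L³ - Pab²/L²  [x≤a] = 5·(20/3)²·(3·(40/3)+(20/3))·12/20³ - 5·(40/3)·(20/3)²/20² = 220/27 kN·m
Load 4 — point force P=4 kN at a=5 m (b=L-a=15):
  M_4 = Pa²(a+3b)(L-x)/L³ - Pa²b/L²  [x>a] = 4·5²·(5+3·15)·(20-12)/20³ - 4·5²·15/20² = 5/4 kN·m
Superposition: M = Σ M_i = 7078/27 kN·m ≈ 262.148148 kN·m

M(12) = 7078/27 kN·m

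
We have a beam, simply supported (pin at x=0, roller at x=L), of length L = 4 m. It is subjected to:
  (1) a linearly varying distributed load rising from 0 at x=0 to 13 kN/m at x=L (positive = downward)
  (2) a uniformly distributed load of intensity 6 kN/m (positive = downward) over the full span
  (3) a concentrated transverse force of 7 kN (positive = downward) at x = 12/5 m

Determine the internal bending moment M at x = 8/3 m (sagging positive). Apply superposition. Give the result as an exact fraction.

Load 1 — triangular load w₀=13 kN/m (0→w₀ over full span):
  M_1 = w₀Lx/6 - w₀x³/(6L) = 13·4·(8/3)/6 - 13·(8/3)³/(6·4) = 1040/81 kN·m
Load 2 — uniform load w=6 kN/m over full span:
  M_2 = wx(L-x)/2 = 6·(8/3)·(4-(8/3))/2 = 32/3 kN·m
Load 3 — point force P=7 kN at a=12/5 m (b=L-a=8/5):
  M_3 = Pa(L-x)/L  [x>a] = 7·(12/5)·(4-(8/3))/4 = 28/5 kN·m
Superposition: M = Σ M_i = 11788/405 kN·m ≈ 29.106173 kN·m

M(8/3) = 11788/405 kN·m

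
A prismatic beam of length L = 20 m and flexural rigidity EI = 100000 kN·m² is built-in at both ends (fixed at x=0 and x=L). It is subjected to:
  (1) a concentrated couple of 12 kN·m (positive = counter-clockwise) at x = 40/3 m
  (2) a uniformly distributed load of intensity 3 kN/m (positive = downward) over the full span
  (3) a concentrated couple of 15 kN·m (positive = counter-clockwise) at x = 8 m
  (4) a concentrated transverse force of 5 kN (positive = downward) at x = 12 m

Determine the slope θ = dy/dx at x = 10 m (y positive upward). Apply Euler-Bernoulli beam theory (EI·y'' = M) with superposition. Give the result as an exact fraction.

θ(10) = -1/50000 rad

Load 1 — applied couple M₀=12 kN·m at a=40/3 m (b=L-a=20/3):
  θ_1 = (R_Ax²/2 - M_Ax)/EI  [x≤a] with R_A=4/5, M_A=4 = ((4/5)·10²/2 - 4·10)/100000 = 0 rad
Load 2 — uniform load w=3 kN/m over full span:
  θ_2 = -wx(L-x)(L-2x)/(12EI) = -3·10·(20-10)·(20-2·10)/(12·100000) = 0 rad
Load 3 — applied couple M₀=15 kN·m at a=8 m (b=L-a=12):
  θ_3 = (R_Ax²/2 - M_Ax - M₀(x-a))/EI  [x>a] with R_A=27/25, M_A=9/5 = ((27/25)·10²/2 - (9/5)·10 - 15·(10-8))/100000 = 3/50000 rad
Load 4 — point force P=5 kN at a=12 m (b=L-a=8):
  θ_4 = -Pb²x(2aL-(3a+b)x)/(2L³EI)  [x≤a] = -5·8²·10·(2·12·20-(3·12+8)·10)/(2·20³·100000) = -1/12500 rad
Superposition: θ = Σ θ_i = -1/50000 rad ≈ -0.000020 rad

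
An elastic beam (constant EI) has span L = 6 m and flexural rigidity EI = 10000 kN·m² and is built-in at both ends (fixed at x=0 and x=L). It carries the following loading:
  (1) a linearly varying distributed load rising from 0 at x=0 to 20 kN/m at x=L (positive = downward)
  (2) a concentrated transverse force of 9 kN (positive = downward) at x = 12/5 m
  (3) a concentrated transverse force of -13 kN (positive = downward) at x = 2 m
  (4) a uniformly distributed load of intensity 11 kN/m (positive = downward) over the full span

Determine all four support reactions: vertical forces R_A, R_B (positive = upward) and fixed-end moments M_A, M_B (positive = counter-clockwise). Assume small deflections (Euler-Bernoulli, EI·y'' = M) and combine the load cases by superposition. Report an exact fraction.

Load 1 — triangular load w₀=20 kN/m (0→w₀ over full span):
  R_A = 3w₀L/20 = 3·20·6/20 = 18 kN
  M_A = w₀L²/30 = 20·6²/30 = 24 kN·m
  R_B = 7w₀L/20 = 7·20·6/20 = 42 kN
  M_B = -w₀L²/20 = -20·6²/20 = -36 kN·m
Load 2 — point force P=9 kN at a=12/5 m (b=L-a=18/5):
  R_A = Pb²(3a+b)/L³ = 9·(18/5)²·(3·(12/5)+(18/5))/6³ = 729/125 kN
  M_A = Pab²/L² = 9·(12/5)·(18/5)²/6² = 972/125 kN·m
  R_B = Pa²(a+3b)/L³ = 9·(12/5)²·((12/5)+3·(18/5))/6³ = 396/125 kN
  M_B = -Pa²b/L² = -9·(12/5)²·(18/5)/6² = -648/125 kN·m
Load 3 — point force P=-13 kN at a=2 m (b=L-a=4):
  R_A = Pb²(3a+b)/L³ = (-13)·4²·(3·2+4)/6³ = -260/27 kN
  M_A = Pab²/L² = (-13)·2·4²/6² = -104/9 kN·m
  R_B = Pa²(a+3b)/L³ = (-13)·2²·(2+3·4)/6³ = -91/27 kN
  M_B = -Pa²b/L² = -(-13)·2²·4/6² = 52/9 kN·m
Load 4 — uniform load w=11 kN/m over full span:
  R_A = wL/2 = 11·6/2 = 33 kN
  M_A = wL²/12 = 11·6²/12 = 33 kN·m
  R_B = wL/2 = 11·6/2 = 33 kN
  M_B = -wL²/12 = -11·6²/12 = -33 kN·m
Superposition: R_A = 159308/3375 kN, M_A = 59873/1125 kN·m, R_B = 252442/3375 kN, M_B = -76957/1125 kN·m

R_A = 159308/3375 kN, M_A = 59873/1125 kN·m, R_B = 252442/3375 kN, M_B = -76957/1125 kN·m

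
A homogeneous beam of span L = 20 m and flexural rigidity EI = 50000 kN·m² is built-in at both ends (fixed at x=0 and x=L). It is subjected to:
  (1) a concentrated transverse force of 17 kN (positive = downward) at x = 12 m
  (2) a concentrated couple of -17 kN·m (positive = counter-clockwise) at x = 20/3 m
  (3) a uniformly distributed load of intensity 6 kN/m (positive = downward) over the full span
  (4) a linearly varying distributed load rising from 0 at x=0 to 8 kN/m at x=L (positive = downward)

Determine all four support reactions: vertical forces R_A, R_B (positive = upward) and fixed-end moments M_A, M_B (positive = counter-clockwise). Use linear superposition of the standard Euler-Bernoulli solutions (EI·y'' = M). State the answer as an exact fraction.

R_A = 33319/375 kN, M_A = 25448/75 kN·m, R_B = 48056/375 kN, M_B = -31097/75 kN·m

Load 1 — point force P=17 kN at a=12 m (b=L-a=8):
  R_A = Pb²(3a+b)/L³ = 17·8²·(3·12+8)/20³ = 748/125 kN
  M_A = Pab²/L² = 17·12·8²/20² = 816/25 kN·m
  R_B = Pa²(a+3b)/L³ = 17·12²·(12+3·8)/20³ = 1377/125 kN
  M_B = -Pa²b/L² = -17·12²·8/20² = -1224/25 kN·m
Load 2 — applied couple M₀=-17 kN·m at a=20/3 m (b=L-a=40/3):
  R_A = 6M₀ab/L³ = 6·(-17)·(20/3)·(40/3)/20³ = -17/15 kN
  M_A = M₀b(2a-b)/L² = (-17)·(40/3)·(2·(20/3)-(40/3))/20² = 0 kN·m
  R_B = -6M₀ab/L³ = -6·(-17)·(20/3)·(40/3)/20³ = 17/15 kN
  M_B = M₀a(2b-a)/L² = (-17)·(20/3)·(2·(40/3)-(20/3))/20² = -17/3 kN·m
Load 3 — uniform load w=6 kN/m over full span:
  R_A = wL/2 = 6·20/2 = 60 kN
  M_A = wL²/12 = 6·20²/12 = 200 kN·m
  R_B = wL/2 = 6·20/2 = 60 kN
  M_B = -wL²/12 = -6·20²/12 = -200 kN·m
Load 4 — triangular load w₀=8 kN/m (0→w₀ over full span):
  R_A = 3w₀L/20 = 3·8·20/20 = 24 kN
  M_A = w₀L²/30 = 8·20²/30 = 320/3 kN·m
  R_B = 7w₀L/20 = 7·8·20/20 = 56 kN
  M_B = -w₀L²/20 = -8·20²/20 = -160 kN·m
Superposition: R_A = 33319/375 kN, M_A = 25448/75 kN·m, R_B = 48056/375 kN, M_B = -31097/75 kN·m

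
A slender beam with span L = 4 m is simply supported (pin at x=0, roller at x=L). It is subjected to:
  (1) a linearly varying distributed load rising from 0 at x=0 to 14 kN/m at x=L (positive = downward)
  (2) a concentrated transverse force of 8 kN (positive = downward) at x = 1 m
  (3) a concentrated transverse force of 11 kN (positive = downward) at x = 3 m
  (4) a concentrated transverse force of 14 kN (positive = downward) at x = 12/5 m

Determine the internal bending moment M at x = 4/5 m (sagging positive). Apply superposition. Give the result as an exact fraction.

M(4/5) = 2331/125 kN·m

Load 1 — triangular load w₀=14 kN/m (0→w₀ over full span):
  M_1 = w₀Lx/6 - w₀x³/(6L) = 14·4·(4/5)/6 - 14·(4/5)³/(6·4) = 896/125 kN·m
Load 2 — point force P=8 kN at a=1 m (b=L-a=3):
  M_2 = Pbx/L  [x≤a] = 8·3·(4/5)/4 = 24/5 kN·m
Load 3 — point force P=11 kN at a=3 m (b=L-a=1):
  M_3 = Pbx/L  [x≤a] = 11·1·(4/5)/4 = 11/5 kN·m
Load 4 — point force P=14 kN at a=12/5 m (b=L-a=8/5):
  M_4 = Pbx/L  [x≤a] = 14·(8/5)·(4/5)/4 = 112/25 kN·m
Superposition: M = Σ M_i = 2331/125 kN·m ≈ 18.648000 kN·m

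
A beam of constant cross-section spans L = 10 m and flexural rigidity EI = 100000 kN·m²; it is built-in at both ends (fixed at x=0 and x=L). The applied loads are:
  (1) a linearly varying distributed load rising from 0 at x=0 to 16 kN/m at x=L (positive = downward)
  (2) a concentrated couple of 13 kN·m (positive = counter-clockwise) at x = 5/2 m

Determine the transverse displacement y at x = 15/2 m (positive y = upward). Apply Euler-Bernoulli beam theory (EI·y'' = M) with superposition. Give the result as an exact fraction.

Load 1 — triangular load w₀=16 kN/m (0→w₀ over full span):
  y_1 = -w₀x²(L-x)²(x+2L)/(120LEI) = -16·(15/2)²·(10-(15/2))²·((15/2)+2·10)/(120·10·100000) = -33/25600 m
Load 2 — applied couple M₀=13 kN·m at a=5/2 m (b=L-a=15/2):
  y_2 = (R_Ax³/6 - M_Ax²/2 - M₀(x-a)²/2)/EI  [x>a] with R_A=117/80, M_A=-39/16 = ((117/80)·(15/2)³/6 - (-39/16)·(15/2)²/2 - 13·((15/2)-(5/2))²/2)/100000 = 91/1024000 m
Superposition: y = Σ y_i = -1229/1024000 m ≈ -0.001200 m

y(15/2) = -1229/1024000 m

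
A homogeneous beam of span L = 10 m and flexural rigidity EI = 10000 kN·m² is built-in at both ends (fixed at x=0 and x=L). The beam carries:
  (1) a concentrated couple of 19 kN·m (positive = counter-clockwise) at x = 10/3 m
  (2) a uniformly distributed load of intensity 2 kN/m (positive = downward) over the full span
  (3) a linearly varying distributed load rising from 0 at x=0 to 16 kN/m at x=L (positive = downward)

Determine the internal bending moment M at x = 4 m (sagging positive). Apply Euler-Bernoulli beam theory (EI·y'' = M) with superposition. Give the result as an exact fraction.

M(4) = 361/15 kN·m

Load 1 — applied couple M₀=19 kN·m at a=10/3 m (b=L-a=20/3):
  M_1 = R_Ax - M_A - M₀  [x>a] with R_A=38/15, M_A=0 = (38/15)·4 - 0 - 19 = -133/15 kN·m
Load 2 — uniform load w=2 kN/m over full span:
  M_2 = wLx/2 - wL²/12 - wx²/2 = 2·10·4/2 - 2·10²/12 - 2·4²/2 = 22/3 kN·m
Load 3 — triangular load w₀=16 kN/m (0→w₀ over full span):
  M_3 = 3w₀Lx/20 - w₀L²/30 - w₀x³/(6L) = 3·16·10·4/20 - 16·10²/30 - 16·4³/(6·10) = 128/5 kN·m
Superposition: M = Σ M_i = 361/15 kN·m ≈ 24.066667 kN·m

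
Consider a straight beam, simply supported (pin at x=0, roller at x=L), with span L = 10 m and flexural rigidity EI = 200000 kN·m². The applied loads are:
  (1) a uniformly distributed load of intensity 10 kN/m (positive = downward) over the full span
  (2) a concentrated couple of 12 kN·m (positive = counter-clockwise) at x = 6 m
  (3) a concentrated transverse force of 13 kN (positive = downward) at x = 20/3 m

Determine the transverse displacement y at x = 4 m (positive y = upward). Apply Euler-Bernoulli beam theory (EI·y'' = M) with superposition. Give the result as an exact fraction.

Load 1 — uniform load w=10 kN/m over full span:
  y_1 = -wx(L³-2Lx²+x³)/(24EI) = -10·4·(10³-2·10·4²+4³)/(24·200000) = -31/5000 m
Load 2 — applied couple M₀=12 kN·m at a=6 m (b=L-a=4):
  y_2 = (M₀x³/(6L)+C₁x)/EI  [x≤a] with C₁=M₀(3b²-L²)/(6L)=-52/5 = (12·4³/(6·10)+(-52/5)·4)/200000 = -9/62500 m
Load 3 — point force P=13 kN at a=20/3 m (b=L-a=10/3):
  y_3 = -Pbx(L²-b²-x²)/(6LEI)  [x≤a] = -13·(10/3)·4·(10²-(10/3)²-4²)/(6·10·200000) = -533/506250 m
Superposition: y = Σ y_i = -74893/10125000 m ≈ -0.007397 m

y(4) = -74893/10125000 m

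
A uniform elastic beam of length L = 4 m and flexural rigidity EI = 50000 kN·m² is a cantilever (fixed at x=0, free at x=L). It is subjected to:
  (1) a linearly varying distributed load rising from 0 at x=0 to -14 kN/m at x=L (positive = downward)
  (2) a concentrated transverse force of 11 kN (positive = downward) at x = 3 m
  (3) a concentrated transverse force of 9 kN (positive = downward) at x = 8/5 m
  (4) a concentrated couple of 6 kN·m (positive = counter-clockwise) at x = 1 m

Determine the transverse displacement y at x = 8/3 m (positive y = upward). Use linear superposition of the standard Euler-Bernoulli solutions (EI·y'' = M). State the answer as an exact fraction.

y(8/3) = 7907537/4556250000 m

Load 1 — triangular load w₀=-14 kN/m (0→w₀ over full span):
  y_1 = (w₀Lx³/12-w₀L²x²/6-w₀x⁵/(120L))/EI = ((-14)·4·(8/3)³/12-(-14)·4²·(8/3)²/6-(-14)·(8/3)⁵/(120·4))/50000 = 41216/11390625 m
Load 2 — point force P=11 kN at a=3 m (b=L-a=1):
  y_2 = -Px²(3a-x)/(6EI)  [x≤a] = -11·(8/3)²·(3·3-(8/3))/(6·50000) = -418/253125 m
Load 3 — point force P=9 kN at a=8/5 m (b=L-a=12/5):
  y_3 = -Pa²(3x-a)/(6EI)  [x>a] = -9·(8/5)²·(3·(8/3)-(8/5))/(6·50000) = -192/390625 m
Load 4 — applied couple M₀=6 kN·m at a=1 m (b=L-a=3):
  y_4 = M₀a(2x-a)/(2EI)  [x>a] = 6·1·(2·(8/3)-1)/(2·50000) = 13/50000 m
Superposition: y = Σ y_i = 7907537/4556250000 m ≈ 0.001736 m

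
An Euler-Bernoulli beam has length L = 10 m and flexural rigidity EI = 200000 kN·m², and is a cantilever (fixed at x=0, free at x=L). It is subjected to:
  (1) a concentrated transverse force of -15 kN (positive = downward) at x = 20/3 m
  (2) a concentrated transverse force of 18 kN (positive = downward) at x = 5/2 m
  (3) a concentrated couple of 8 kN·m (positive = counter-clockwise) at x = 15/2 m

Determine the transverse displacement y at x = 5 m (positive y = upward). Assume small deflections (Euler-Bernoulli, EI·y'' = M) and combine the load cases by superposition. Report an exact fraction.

Load 1 — point force P=-15 kN at a=20/3 m (b=L-a=10/3):
  y_1 = -Px²(3a-x)/(6EI)  [x≤a] = -(-15)·5²·(3·(20/3)-5)/(6·200000) = 3/640 m
Load 2 — point force P=18 kN at a=5/2 m (b=L-a=15/2):
  y_2 = -Pa²(3x-a)/(6EI)  [x>a] = -18·(5/2)²·(3·5-(5/2))/(6·200000) = -3/2560 m
Load 3 — applied couple M₀=8 kN·m at a=15/2 m (b=L-a=5/2):
  y_3 = M₀x²/(2EI)  [x≤a] = 8·5²/(2·200000) = 1/2000 m
Superposition: y = Σ y_i = 257/64000 m ≈ 0.004016 m

y(5) = 257/64000 m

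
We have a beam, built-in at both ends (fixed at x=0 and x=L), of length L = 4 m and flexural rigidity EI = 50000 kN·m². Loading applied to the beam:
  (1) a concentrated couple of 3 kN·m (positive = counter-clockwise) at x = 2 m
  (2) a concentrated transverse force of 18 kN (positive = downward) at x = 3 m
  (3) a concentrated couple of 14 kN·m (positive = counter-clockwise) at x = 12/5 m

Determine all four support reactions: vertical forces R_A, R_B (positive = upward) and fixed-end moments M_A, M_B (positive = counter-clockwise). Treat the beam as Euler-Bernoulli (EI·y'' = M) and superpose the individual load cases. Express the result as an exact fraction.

R_A = 3591/400 kN, M_A = 1721/200 kN·m, R_B = 3609/400 kN, M_B = -1539/200 kN·m

Load 1 — applied couple M₀=3 kN·m at a=2 m (b=L-a=2):
  R_A = 6M₀ab/L³ = 6·3·2·2/4³ = 9/8 kN
  M_A = M₀b(2a-b)/L² = 3·2·(2·2-2)/4² = 3/4 kN·m
  R_B = -6M₀ab/L³ = -6·3·2·2/4³ = -9/8 kN
  M_B = M₀a(2b-a)/L² = 3·2·(2·2-2)/4² = 3/4 kN·m
Load 2 — point force P=18 kN at a=3 m (b=L-a=1):
  R_A = Pb²(3a+b)/L³ = 18·1²·(3·3+1)/4³ = 45/16 kN
  M_A = Pab²/L² = 18·3·1²/4² = 27/8 kN·m
  R_B = Pa²(a+3b)/L³ = 18·3²·(3+3·1)/4³ = 243/16 kN
  M_B = -Pa²b/L² = -18·3²·1/4² = -81/8 kN·m
Load 3 — applied couple M₀=14 kN·m at a=12/5 m (b=L-a=8/5):
  R_A = 6M₀ab/L³ = 6·14·(12/5)·(8/5)/4³ = 126/25 kN
  M_A = M₀b(2a-b)/L² = 14·(8/5)·(2·(12/5)-(8/5))/4² = 112/25 kN·m
  R_B = -6M₀ab/L³ = -6·14·(12/5)·(8/5)/4³ = -126/25 kN
  M_B = M₀a(2b-a)/L² = 14·(12/5)·(2·(8/5)-(12/5))/4² = 42/25 kN·m
Superposition: R_A = 3591/400 kN, M_A = 1721/200 kN·m, R_B = 3609/400 kN, M_B = -1539/200 kN·m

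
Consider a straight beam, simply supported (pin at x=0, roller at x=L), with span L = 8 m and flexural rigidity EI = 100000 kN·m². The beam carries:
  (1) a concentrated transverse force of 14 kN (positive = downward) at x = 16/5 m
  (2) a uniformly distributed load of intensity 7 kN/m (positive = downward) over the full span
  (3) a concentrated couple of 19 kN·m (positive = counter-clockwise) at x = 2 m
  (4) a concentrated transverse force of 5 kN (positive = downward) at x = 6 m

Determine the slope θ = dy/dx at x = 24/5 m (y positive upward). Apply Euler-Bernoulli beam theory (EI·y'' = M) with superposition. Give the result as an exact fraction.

Load 1 — point force P=14 kN at a=16/5 m (b=L-a=24/5):
  θ_1 = -Pa(2L²-6Lx+3x²+a²)/(6LEI)  [x>a] = -14·(16/5)·(2·8²-6·8·(24/5)+3·(24/5)²+(16/5)²)/(6·8·100000) = 84/390625 rad
Load 2 — uniform load w=7 kN/m over full span:
  θ_2 = -w(L³-6Lx²+4x³)/(24EI) = -7·(8³-6·8·(24/5)²+4·(24/5)³)/(24·100000) = 518/1171875 rad
Load 3 — applied couple M₀=19 kN·m at a=2 m (b=L-a=6):
  θ_3 = (M₀x²/(2L)-M₀(x-a)+C₁)/EI  [x>a] with C₁=M₀(3b²-L²)/(6L)=209/12 = (19·(24/5)²/(2·8)-19·((24/5)-2)+(209/12))/100000 = -2527/30000000 rad
Load 4 — point force P=5 kN at a=6 m (b=L-a=2):
  θ_4 = -Pb(L²-b²-3x²)/(6LEI)  [x≤a] = -5·2·(8²-2²-3·(24/5)²)/(6·8·100000) = 19/1000000 rad
Superposition: θ = Σ θ_i = 3551/6000000 rad ≈ 0.000592 rad

θ(24/5) = 3551/6000000 rad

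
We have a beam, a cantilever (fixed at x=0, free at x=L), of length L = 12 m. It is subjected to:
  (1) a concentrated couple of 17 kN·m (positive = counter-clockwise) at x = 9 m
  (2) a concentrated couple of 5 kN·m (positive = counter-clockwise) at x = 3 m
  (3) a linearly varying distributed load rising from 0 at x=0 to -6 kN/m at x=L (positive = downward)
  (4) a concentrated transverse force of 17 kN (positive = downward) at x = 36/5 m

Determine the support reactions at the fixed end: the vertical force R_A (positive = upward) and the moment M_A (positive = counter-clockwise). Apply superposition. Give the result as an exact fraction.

R_A = -19 kN, M_A = -938/5 kN·m

Load 1 — applied couple M₀=17 kN·m at a=9 m (b=L-a=3):
  R_A = 0 kN
  M_A = -M₀ = -17 kN·m
Load 2 — applied couple M₀=5 kN·m at a=3 m (b=L-a=9):
  R_A = 0 kN
  M_A = -M₀ = -5 kN·m
Load 3 — triangular load w₀=-6 kN/m (0→w₀ over full span):
  R_A = w₀L/2 = (-6)·12/2 = -36 kN
  M_A = w₀L²/3 = (-6)·12²/3 = -288 kN·m
Load 4 — point force P=17 kN at a=36/5 m (b=L-a=24/5):
  R_A = P = 17 kN
  M_A = Pa = 17·(36/5) = 612/5 kN·m
Superposition: R_A = -19 kN, M_A = -938/5 kN·m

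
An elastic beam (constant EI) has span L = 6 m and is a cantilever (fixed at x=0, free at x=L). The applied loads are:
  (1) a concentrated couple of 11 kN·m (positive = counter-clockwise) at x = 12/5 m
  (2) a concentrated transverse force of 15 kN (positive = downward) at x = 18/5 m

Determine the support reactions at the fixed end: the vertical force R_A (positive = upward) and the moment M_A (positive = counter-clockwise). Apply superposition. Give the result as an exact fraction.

Load 1 — applied couple M₀=11 kN·m at a=12/5 m (b=L-a=18/5):
  R_A = 0 kN
  M_A = -M₀ = -11 kN·m
Load 2 — point force P=15 kN at a=18/5 m (b=L-a=12/5):
  R_A = P = 15 kN
  M_A = Pa = 15·(18/5) = 54 kN·m
Superposition: R_A = 15 kN, M_A = 43 kN·m

R_A = 15 kN, M_A = 43 kN·m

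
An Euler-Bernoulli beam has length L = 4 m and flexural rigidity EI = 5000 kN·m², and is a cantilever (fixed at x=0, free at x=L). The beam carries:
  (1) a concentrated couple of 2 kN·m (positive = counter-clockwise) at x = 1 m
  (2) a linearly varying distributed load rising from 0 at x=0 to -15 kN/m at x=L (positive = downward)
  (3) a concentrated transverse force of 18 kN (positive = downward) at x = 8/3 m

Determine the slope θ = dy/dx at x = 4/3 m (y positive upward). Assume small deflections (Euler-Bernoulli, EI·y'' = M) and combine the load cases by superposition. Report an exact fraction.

Load 1 — applied couple M₀=2 kN·m at a=1 m (b=L-a=3):
  θ_1 = M₀a/EI  [x>a] = 2·1/5000 = 1/2500 rad
Load 2 — triangular load w₀=-15 kN/m (0→w₀ over full span):
  θ_2 = (w₀Lx²/4-w₀L²x/3-w₀x⁴/(24L))/EI = ((-15)·4·(4/3)²/4-(-15)·4²·(4/3)/3-(-15)·(4/3)⁴/(24·4))/5000 = 163/10125 rad
Load 3 — point force P=18 kN at a=8/3 m (b=L-a=4/3):
  θ_3 = -Px(2a-x)/(2EI)  [x≤a] = -18·(4/3)·(2·(8/3)-(4/3))/(2·5000) = -6/625 rad
Superposition: θ = Σ θ_i = 1397/202500 rad ≈ 0.006899 rad

θ(4/3) = 1397/202500 rad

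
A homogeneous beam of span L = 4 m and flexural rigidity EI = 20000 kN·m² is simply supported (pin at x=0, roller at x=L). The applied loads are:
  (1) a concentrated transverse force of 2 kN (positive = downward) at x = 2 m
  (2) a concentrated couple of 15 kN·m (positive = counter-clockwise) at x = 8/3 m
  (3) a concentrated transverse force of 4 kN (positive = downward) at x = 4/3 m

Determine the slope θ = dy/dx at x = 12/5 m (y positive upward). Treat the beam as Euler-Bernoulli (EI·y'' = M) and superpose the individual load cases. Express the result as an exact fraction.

θ(12/5) = 3193/10125000 rad

Load 1 — point force P=2 kN at a=2 m (b=L-a=2):
  θ_1 = -Pa(2L²-6Lx+3x²+a²)/(6LEI)  [x>a] = -2·2·(2·4²-6·4·(12/5)+3·(12/5)²+2²)/(6·4·20000) = 9/250000 rad
Load 2 — applied couple M₀=15 kN·m at a=8/3 m (b=L-a=4/3):
  θ_2 = (M₀x²/(2L)+C₁)/EI  [x≤a] with C₁=M₀(3b²-L²)/(6L)=-20/3 = (15·(12/5)²/(2·4)+(-20/3))/20000 = 31/150000 rad
Load 3 — point force P=4 kN at a=4/3 m (b=L-a=8/3):
  θ_3 = -Pa(2L²-6Lx+3x²+a²)/(6LEI)  [x>a] = -4·(4/3)·(2·4²-6·4·(12/5)+3·(12/5)²+(4/3)²)/(6·4·20000) = 92/1265625 rad
Superposition: θ = Σ θ_i = 3193/10125000 rad ≈ 0.000315 rad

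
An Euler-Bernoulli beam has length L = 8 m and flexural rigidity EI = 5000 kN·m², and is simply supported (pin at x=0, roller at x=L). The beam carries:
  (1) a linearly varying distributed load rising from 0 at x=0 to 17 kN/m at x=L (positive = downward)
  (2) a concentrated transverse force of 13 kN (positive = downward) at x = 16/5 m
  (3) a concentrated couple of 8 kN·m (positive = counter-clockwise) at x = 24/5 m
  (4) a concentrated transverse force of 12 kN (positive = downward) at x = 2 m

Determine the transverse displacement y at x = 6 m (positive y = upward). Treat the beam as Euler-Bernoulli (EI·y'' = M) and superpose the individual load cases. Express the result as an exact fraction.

y(6) = -361843/3750000 m

Load 1 — triangular load w₀=17 kN/m (0→w₀ over full span):
  y_1 = -w₀x(7L⁴-10L²x²+3x⁴)/(360LEI) = -17·6·(7·8⁴-10·8²·6²+3·6⁴)/(360·8·5000) = -2023/30000 m
Load 2 — point force P=13 kN at a=16/5 m (b=L-a=24/5):
  y_2 = -Pa(L-x)(2Lx-a²-x²)/(6LEI)  [x>a] = -13·(16/5)·(8-6)·(2·8·6-(16/5)²-6²)/(6·8·5000) = -4043/234375 m
Load 3 — applied couple M₀=8 kN·m at a=24/5 m (b=L-a=16/5):
  y_3 = (M₀x³/(6L)-M₀(x-a)²/2+C₁x)/EI  [x>a] with C₁=M₀(3b²-L²)/(6L)=-416/75 = (8·6³/(6·8)-8·(6-(24/5))²/2+(-416/75)·6)/5000 = -19/31250 m
Load 4 — point force P=12 kN at a=2 m (b=L-a=6):
  y_4 = -Pa(L-x)(2Lx-a²-x²)/(6LEI)  [x>a] = -12·2·(8-6)·(2·8·6-2²-6²)/(6·8·5000) = -7/625 m
Superposition: y = Σ y_i = -361843/3750000 m ≈ -0.096491 m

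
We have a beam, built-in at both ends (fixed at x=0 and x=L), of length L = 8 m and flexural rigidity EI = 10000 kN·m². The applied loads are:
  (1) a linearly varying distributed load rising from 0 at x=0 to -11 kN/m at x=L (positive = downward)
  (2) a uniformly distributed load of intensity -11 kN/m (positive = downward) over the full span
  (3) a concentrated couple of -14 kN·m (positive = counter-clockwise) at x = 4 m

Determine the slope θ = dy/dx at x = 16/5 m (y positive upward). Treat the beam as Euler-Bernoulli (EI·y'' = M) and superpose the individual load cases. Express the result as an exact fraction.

θ(16/5) = 2641/781250 rad

Load 1 — triangular load w₀=-11 kN/m (0→w₀ over full span):
  θ_1 = -w₀(2x(L-x)(L-2x)(x+2L)+x²(L-x)²)/(120LEI) = -(-11)·(2·(16/5)·(8-(16/5))·(8-2·(16/5))·((16/5)+2·8)+(16/5)²·(8-(16/5))²)/(120·8·10000) = 528/390625 rad
Load 2 — uniform load w=-11 kN/m over full span:
  θ_2 = -wx(L-x)(L-2x)/(12EI) = -(-11)·(16/5)·(8-(16/5))·(8-2·(16/5))/(12·10000) = 176/78125 rad
Load 3 — applied couple M₀=-14 kN·m at a=4 m (b=L-a=4):
  θ_3 = (R_Ax²/2 - M_Ax)/EI  [x≤a] with R_A=-21/8, M_A=-7/2 = ((-21/8)·(16/5)²/2 - (-7/2)·(16/5))/10000 = -7/31250 rad
Superposition: θ = Σ θ_i = 2641/781250 rad ≈ 0.003380 rad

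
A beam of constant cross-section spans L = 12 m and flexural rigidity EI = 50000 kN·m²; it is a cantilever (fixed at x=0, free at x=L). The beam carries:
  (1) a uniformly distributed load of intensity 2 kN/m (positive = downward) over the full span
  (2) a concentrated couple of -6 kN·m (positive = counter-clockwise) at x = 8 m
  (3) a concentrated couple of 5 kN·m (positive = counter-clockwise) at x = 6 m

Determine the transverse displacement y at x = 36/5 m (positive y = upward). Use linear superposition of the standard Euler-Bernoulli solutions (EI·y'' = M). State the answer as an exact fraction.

Load 1 — uniform load w=2 kN/m over full span:
  y_1 = -wx²(x²-4Lx+6L²)/(24EI) = -2·(36/5)²·((36/5)²-4·12·(36/5)+6·12²)/(24·50000) = -96228/1953125 m
Load 2 — applied couple M₀=-6 kN·m at a=8 m (b=L-a=4):
  y_2 = M₀x²/(2EI)  [x≤a] = (-6)·(36/5)²/(2·50000) = -243/78125 m
Load 3 — applied couple M₀=5 kN·m at a=6 m (b=L-a=6):
  y_3 = M₀a(2x-a)/(2EI)  [x>a] = 5·6·(2·(36/5)-6)/(2·50000) = 63/25000 m
Superposition: y = Σ y_i = -779049/15625000 m ≈ -0.049859 m

y(36/5) = -779049/15625000 m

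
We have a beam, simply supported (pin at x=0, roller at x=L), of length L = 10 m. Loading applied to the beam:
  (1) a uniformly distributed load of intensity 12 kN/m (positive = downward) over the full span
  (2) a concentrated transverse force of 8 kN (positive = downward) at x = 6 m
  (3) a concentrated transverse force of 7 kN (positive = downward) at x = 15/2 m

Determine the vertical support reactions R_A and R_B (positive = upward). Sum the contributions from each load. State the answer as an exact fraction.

Load 1 — uniform load w=12 kN/m over full span:
  R_A = wL/2 = 12·10/2 = 60 kN
  R_B = wL/2 = 12·10/2 = 60 kN
Load 2 — point force P=8 kN at a=6 m (b=L-a=4):
  R_A = Pb/L = 8·4/10 = 16/5 kN
  R_B = Pa/L = 8·6/10 = 24/5 kN
Load 3 — point force P=7 kN at a=15/2 m (b=L-a=5/2):
  R_A = Pb/L = 7·(5/2)/10 = 7/4 kN
  R_B = Pa/L = 7·(15/2)/10 = 21/4 kN
Superposition: R_A = 1299/20 kN, R_B = 1401/20 kN

R_A = 1299/20 kN, R_B = 1401/20 kN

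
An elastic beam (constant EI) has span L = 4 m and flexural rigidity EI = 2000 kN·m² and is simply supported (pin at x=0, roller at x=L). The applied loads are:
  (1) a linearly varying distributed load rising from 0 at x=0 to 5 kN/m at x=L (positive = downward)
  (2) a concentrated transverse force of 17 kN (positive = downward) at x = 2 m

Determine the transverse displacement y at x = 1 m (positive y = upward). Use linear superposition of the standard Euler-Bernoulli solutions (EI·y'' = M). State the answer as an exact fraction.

Load 1 — triangular load w₀=5 kN/m (0→w₀ over full span):
  y_1 = -w₀x(7L⁴-10L²x²+3x⁴)/(360LEI) = -5·1·(7·4⁴-10·4²·1²+3·1⁴)/(360·4·2000) = -109/38400 m
Load 2 — point force P=17 kN at a=2 m (b=L-a=2):
  y_2 = -Pbx(L²-b²-x²)/(6LEI)  [x≤a] = -17·2·1·(4²-2²-1²)/(6·4·2000) = -187/24000 m
Superposition: y = Σ y_i = -2041/192000 m ≈ -0.010630 m

y(1) = -2041/192000 m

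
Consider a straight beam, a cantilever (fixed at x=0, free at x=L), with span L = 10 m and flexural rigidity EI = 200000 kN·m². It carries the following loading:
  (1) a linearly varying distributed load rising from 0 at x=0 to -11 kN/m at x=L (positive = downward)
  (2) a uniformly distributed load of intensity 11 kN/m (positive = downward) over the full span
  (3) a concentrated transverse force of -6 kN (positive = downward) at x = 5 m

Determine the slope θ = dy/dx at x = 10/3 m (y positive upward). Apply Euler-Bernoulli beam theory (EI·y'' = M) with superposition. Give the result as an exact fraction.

Load 1 — triangular load w₀=-11 kN/m (0→w₀ over full span):
  θ_1 = (w₀Lx²/4-w₀L²x/3-w₀x⁴/(24L))/EI = ((-11)·10·(10/3)²/4-(-11)·10²·(10/3)/3-(-11)·(10/3)⁴/(24·10))/200000 = 1793/388800 rad
Load 2 — uniform load w=11 kN/m over full span:
  θ_2 = -wx(x²-3Lx+3L²)/(6EI) = -11·(10/3)·((10/3)²-3·10·(10/3)+3·10²)/(6·200000) = -209/32400 rad
Load 3 — point force P=-6 kN at a=5 m (b=L-a=5):
  θ_3 = -Px(2a-x)/(2EI)  [x≤a] = -(-6)·(10/3)·(2·5-(10/3))/(2·200000) = 1/3000 rad
Superposition: θ = Σ θ_i = -2927/1944000 rad ≈ -0.001506 rad

θ(10/3) = -2927/1944000 rad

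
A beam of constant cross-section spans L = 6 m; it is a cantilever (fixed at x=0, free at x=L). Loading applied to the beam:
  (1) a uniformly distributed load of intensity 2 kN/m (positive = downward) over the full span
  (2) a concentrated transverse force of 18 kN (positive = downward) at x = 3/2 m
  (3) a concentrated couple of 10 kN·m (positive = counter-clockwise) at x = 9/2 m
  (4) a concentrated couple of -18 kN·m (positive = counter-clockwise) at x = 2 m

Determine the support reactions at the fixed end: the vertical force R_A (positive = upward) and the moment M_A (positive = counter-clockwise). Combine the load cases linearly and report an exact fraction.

Load 1 — uniform load w=2 kN/m over full span:
  R_A = wL = 2·6 = 12 kN
  M_A = wL²/2 = 2·6²/2 = 36 kN·m
Load 2 — point force P=18 kN at a=3/2 m (b=L-a=9/2):
  R_A = P = 18 kN
  M_A = Pa = 18·(3/2) = 27 kN·m
Load 3 — applied couple M₀=10 kN·m at a=9/2 m (b=L-a=3/2):
  R_A = 0 kN
  M_A = -M₀ = -10 kN·m
Load 4 — applied couple M₀=-18 kN·m at a=2 m (b=L-a=4):
  R_A = 0 kN
  M_A = -M₀ = -(-18) = 18 kN·m
Superposition: R_A = 30 kN, M_A = 71 kN·m

R_A = 30 kN, M_A = 71 kN·m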